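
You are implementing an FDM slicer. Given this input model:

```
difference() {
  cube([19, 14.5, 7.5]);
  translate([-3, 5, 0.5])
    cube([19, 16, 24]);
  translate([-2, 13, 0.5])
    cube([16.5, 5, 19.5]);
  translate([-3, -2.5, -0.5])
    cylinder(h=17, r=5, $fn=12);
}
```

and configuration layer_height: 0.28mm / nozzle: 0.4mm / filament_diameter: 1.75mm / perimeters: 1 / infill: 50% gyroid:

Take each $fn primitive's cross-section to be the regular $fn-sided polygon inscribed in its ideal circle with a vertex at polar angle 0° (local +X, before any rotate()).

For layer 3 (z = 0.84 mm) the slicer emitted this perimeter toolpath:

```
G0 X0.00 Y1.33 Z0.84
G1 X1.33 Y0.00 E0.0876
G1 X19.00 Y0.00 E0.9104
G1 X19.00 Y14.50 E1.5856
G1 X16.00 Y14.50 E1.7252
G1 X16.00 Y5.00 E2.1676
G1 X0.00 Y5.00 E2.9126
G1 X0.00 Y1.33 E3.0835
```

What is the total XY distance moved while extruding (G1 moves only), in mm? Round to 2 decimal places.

66.22 mm

Sum the Euclidean lengths of each G1 segment: total = 66.22 mm.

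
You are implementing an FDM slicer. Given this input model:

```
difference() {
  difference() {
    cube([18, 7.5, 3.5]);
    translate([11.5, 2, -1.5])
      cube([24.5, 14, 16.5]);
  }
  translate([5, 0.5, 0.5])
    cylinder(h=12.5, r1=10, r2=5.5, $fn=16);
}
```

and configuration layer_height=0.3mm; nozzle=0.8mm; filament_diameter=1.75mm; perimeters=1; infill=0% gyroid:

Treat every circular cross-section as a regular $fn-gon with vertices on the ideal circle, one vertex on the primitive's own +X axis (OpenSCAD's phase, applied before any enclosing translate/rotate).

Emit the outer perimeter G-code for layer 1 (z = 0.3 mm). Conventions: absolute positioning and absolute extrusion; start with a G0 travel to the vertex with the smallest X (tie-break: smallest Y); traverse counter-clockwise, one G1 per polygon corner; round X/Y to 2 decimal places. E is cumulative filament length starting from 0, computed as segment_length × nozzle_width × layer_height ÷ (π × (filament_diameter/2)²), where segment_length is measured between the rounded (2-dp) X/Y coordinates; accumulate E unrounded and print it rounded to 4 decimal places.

G0 X0.00 Y0.00 Z0.30
G1 X18.00 Y0.00 E1.7960
G1 X18.00 Y2.00 E1.9956
G1 X11.50 Y2.00 E2.6442
G1 X11.50 Y7.50 E3.1930
G1 X0.00 Y7.50 E4.3404
G1 X0.00 Y0.00 E5.0888

At z = 0.3 mm: the cube is present — its section is the full 18×7.5 rectangle; the cube at (11.5, 2) (footprint 24.5×14) is included at this height; Subtracting the remaining from the first: starting from the 18×7.5 cube, the 24.5×14 cube at (11.5, 2) partially overlaps it — only the 35.75 mm² overlap (of its 343.00 mm²) is removed, clipping the outline — 1 connected region; the cone at (5, 0.5) is absent (z outside [0.5, 13]); Subtracting the remaining from the first: none of the subtracted shapes is present at this height, so the result so far is unchanged — 1 connected region. The outline is a single polygon with 6 vertices. Extrusion per mm of travel: 0.8 × 0.3 / (π × 0.875²) = 0.099780. Accumulating E over each segment gives final E = 5.0888.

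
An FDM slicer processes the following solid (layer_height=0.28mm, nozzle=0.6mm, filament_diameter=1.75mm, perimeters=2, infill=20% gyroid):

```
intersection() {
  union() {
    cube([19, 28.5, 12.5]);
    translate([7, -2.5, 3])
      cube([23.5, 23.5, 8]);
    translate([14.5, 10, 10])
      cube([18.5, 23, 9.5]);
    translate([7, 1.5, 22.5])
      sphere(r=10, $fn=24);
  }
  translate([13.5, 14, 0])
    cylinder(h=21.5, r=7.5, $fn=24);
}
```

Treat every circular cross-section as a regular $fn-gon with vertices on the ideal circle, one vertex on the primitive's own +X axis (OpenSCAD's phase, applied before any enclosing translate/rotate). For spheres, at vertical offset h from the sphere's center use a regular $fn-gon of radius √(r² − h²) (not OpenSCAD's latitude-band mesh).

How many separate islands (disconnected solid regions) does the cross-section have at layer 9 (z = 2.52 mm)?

1

At z = 2.52 mm: the cube (footprint 19×28.5) is included at this height; the cube at (7, -2.5) is not intersected at this z (z outside [3, 11]); the cube at (14.5, 10) is absent (z outside [10, 19.5]); the sphere at (7, 1.5) is not intersected at this z (|z−center|=19.980 > r=10); Merging all regions: only the 19×28.5 cube is present, so the union is just that shape — 1 connected region; the r=7.5 cylinder at (13.5, 14) contributes a regular 24-gon of circumradius 7.5; Taking the intersection: the r=7.5 cylinder at (13.5, 14) partially overlaps that combined region; clipping to the common part keeps 161.19 mm² — 1 connected region. Overall, the cross-section is a single solid region. Island count = 1.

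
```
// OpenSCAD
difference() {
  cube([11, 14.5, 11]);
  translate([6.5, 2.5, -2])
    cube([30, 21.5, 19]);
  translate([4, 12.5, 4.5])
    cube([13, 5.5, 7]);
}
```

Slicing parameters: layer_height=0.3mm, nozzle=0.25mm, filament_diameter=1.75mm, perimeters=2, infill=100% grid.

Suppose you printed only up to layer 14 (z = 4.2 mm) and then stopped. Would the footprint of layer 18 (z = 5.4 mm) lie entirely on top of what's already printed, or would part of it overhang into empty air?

entirely on top

Compare the two slices. At z = 4.2: the cube is present — its section is the full 11×14.5 rectangle (area 159.50 mm²); the cube at (6.5, 2.5) (footprint 30×21.5) is included at this height (area 645.00 mm²); the cube at (4, 12.5) is absent (z outside [4.5, 11.5]); Taking the first minus the rest: starting from the 11×14.5 cube (159.50 mm²), the 30×21.5 cube at (6.5, 2.5) partially overlaps it — only the 54.00 mm² overlap (of its 645.00 mm²) is removed, clipping the outline — area = 105.50 mm². At z = 5.4: the cube (footprint 11×14.5) is included at this height (area 159.50 mm²); the cube at (6.5, 2.5) (footprint 30×21.5) is included at this height (area 645.00 mm²); the cube at (4, 12.5) is present — its section is the full 13×5.5 rectangle (area 71.50 mm²); Subtracting the remaining from the first: starting from the 11×14.5 cube (159.50 mm²), the 30×21.5 cube at (6.5, 2.5) partially overlaps it — only the 54.00 mm² overlap (of its 645.00 mm²) is removed, clipping the outline; the 13×5.5 cube at (4, 12.5) partially overlaps it — only the 5.00 mm² overlap (of its 71.50 mm²) is removed, clipping the outline — area = 100.50 mm². Checking containment: the cross-section at z = 5.4 is a subset of the cross-section at z = 4.2.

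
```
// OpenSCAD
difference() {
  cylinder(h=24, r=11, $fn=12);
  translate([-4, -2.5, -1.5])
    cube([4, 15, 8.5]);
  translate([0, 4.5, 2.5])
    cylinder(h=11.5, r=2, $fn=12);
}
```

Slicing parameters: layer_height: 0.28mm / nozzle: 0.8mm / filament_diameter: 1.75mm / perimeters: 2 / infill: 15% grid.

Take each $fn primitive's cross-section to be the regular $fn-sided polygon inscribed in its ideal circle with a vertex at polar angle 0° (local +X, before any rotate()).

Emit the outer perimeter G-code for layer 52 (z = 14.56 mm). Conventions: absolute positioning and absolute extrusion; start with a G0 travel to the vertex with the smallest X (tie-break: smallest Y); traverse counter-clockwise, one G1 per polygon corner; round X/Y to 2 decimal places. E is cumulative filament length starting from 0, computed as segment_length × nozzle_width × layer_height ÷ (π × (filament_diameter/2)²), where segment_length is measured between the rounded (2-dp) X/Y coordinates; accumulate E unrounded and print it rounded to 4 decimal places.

G0 X-11.00 Y0.00 Z14.56
G1 X-9.53 Y-5.50 E0.5302
G1 X-5.50 Y-9.53 E1.0609
G1 X0.00 Y-11.00 E1.5911
G1 X5.50 Y-9.53 E2.1213
G1 X9.53 Y-5.50 E2.6521
G1 X11.00 Y0.00 E3.1823
G1 X9.53 Y5.50 E3.7125
G1 X5.50 Y9.53 E4.2432
G1 X0.00 Y11.00 E4.7734
G1 X-5.50 Y9.53 E5.3036
G1 X-9.53 Y5.50 E5.8344
G1 X-11.00 Y0.00 E6.3645

At z = 14.56 mm: the r=11 cylinder contributes a regular 12-gon of circumradius 11; the cube at (-4, -2.5) does not reach this height (z outside [-1.5, 7]); the cylinder at (0, 4.5) is not intersected at this z (z outside [2.5, 14]); After the difference (first − rest): none of the subtracted shapes is present at this height, so the r=11 cylinder is unchanged — 1 connected region. The outline is a single polygon with 12 vertices. Extrusion per mm of travel: 0.8 × 0.28 / (π × 0.875²) = 0.093128. Accumulating E over each segment gives final E = 6.3645.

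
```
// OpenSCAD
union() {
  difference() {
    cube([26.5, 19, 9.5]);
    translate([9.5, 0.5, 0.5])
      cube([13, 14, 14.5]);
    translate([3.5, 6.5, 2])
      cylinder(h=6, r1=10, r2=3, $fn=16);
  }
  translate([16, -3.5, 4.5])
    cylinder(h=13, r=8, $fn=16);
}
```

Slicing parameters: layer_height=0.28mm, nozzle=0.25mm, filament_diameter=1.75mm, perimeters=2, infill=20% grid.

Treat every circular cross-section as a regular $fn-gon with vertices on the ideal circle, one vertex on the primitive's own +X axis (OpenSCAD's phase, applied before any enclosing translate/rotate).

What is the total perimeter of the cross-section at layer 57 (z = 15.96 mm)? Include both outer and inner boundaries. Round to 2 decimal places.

49.94 mm

At z = 15.96 mm: the cube is not intersected at this z (z outside [0, 9.5]); the cube at (9.5, 0.5) is absent (z outside [0.5, 15]); the cone at (3.5, 6.5) is absent (z outside [2, 8]); Taking the first minus the rest: the first operand is absent here, so nothing remains; the r=8 cylinder at (16, -3.5) contributes a regular 16-gon of circumradius 8 (perimeter = 2·16·8.000·sin(180°/16) = 49.94 mm); Taking the union: only the r=8 cylinder at (16, -3.5) is present, so the union is just that shape — boundary = 49.94 mm. Overall, the cross-section is a single solid region. Total boundary length (outer) = 49.94 mm.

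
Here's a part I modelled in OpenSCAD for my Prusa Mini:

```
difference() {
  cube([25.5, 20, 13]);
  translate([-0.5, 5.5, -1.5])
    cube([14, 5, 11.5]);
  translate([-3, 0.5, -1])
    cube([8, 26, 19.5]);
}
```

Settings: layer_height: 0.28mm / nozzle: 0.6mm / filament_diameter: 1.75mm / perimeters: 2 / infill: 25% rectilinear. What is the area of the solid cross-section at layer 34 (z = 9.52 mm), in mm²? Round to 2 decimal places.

370.00 mm²

At z = 9.52 mm: the cube is present — its section is the full 25.5×20 rectangle (area 510.00 mm²); the cube at (-0.5, 5.5) (footprint 14×5) is included at this height (area 70.00 mm²); the 8×26 cube at (-3, 0.5) contributes its full rectangle (area 208.00 mm²); After the difference (first − rest): starting from the 25.5×20 cube (510.00 mm²), the 14×5 cube at (-0.5, 5.5) partially overlaps it — only the 67.50 mm² overlap (of its 70.00 mm²) is removed, clipping the outline; the 8×26 cube at (-3, 0.5) partially overlaps it — only the 72.50 mm² overlap (of its 208.00 mm²) is removed, clipping the outline — area = 370.00 mm². Overall, the cross-section is a single solid region. Net area = 370.00 mm².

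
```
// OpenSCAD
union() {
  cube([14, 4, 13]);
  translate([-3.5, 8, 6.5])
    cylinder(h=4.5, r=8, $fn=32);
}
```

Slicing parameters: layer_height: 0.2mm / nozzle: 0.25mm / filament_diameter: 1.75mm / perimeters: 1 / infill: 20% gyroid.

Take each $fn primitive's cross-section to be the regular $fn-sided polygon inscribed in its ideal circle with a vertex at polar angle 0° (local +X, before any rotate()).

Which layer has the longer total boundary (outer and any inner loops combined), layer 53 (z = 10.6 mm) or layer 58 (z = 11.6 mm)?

layer 53 (z = 10.6 mm)

Layer 53 (z = 10.6): the cube is present — its section is the full 14×4 rectangle (perimeter 36.00 mm); the r=8 cylinder at (-3.5, 8) gives a regular 32-gon of circumradius 8 (constant along its height) (perimeter = 2·32·8.000·sin(180°/32) = 50.18 mm); Combining (union): the regions partially overlap (shared area 6.45 mm²), so the edge portions inside another operand are dropped and the merged outline is re-measured after clipping — boundary = 74.93 mm. So its perimeter = 74.93 mm. Layer 58 (z = 11.6): the cube (footprint 14×4) is included at this height (perimeter 36.00 mm); the cylinder at (-3.5, 8) is absent (z outside [6.5, 11]); Merging all regions: only the 14×4 cube is present, so the union is just that shape — boundary = 36.00 mm. So its perimeter = 36.00 mm. Layer 53 is larger (74.93 vs 36.00 mm).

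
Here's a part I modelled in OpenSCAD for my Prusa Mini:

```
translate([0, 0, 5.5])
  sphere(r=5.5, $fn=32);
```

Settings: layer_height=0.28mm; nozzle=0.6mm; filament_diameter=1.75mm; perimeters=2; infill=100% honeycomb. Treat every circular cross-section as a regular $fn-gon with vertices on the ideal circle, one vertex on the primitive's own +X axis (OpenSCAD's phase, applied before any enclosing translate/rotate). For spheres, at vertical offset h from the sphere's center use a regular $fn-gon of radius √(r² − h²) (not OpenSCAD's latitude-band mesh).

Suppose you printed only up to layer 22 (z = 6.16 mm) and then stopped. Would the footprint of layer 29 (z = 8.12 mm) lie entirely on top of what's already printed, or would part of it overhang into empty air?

entirely on top

Compare the two slices. At z = 6.16: the sphere: section is a regular 32-gon, circumradius = √(r²−h²) = √(5.5²−0.66²) = 5.460 (area = (32/2)·5.460²·sin(360°/32) = 93.06 mm²). At z = 8.12: the r=5.5 sphere contributes a regular 32-gon of circumradius √(5.5²−2.62²) = 4.836 (area = (32/2)·4.836²·sin(360°/32) = 73.00 mm²). Checking containment: the cross-section at z = 8.12 is a subset of the cross-section at z = 6.16.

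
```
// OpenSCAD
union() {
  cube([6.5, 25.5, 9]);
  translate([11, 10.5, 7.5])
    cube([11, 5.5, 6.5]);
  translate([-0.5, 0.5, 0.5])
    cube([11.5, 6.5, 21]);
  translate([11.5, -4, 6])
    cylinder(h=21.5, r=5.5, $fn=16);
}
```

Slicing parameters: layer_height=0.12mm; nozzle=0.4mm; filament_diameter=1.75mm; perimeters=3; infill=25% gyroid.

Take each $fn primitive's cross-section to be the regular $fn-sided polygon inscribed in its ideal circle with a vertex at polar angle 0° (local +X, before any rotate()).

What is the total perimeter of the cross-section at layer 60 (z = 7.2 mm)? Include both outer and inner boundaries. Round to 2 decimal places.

102.28 mm

At z = 7.2 mm: the 6.5×25.5 cube contributes its full rectangle (perimeter 64.00 mm); the cube at (11, 10.5) is not intersected at this z (z outside [7.5, 14]); the cube at (-0.5, 0.5) is present — its section is the full 11.5×6.5 rectangle (perimeter 36.00 mm); the r=5.5 cylinder at (11.5, -4) contributes a regular 16-gon of circumradius 5.5 (perimeter = 2·16·5.500·sin(180°/16) = 34.34 mm); Merging all regions: the regions partially overlap (shared area 43.69 mm²), so the edge portions inside another operand are dropped and the merged outline is re-measured after clipping — boundary = 102.28 mm. Overall, the cross-section is a single solid region. Total boundary length (outer) = 102.28 mm.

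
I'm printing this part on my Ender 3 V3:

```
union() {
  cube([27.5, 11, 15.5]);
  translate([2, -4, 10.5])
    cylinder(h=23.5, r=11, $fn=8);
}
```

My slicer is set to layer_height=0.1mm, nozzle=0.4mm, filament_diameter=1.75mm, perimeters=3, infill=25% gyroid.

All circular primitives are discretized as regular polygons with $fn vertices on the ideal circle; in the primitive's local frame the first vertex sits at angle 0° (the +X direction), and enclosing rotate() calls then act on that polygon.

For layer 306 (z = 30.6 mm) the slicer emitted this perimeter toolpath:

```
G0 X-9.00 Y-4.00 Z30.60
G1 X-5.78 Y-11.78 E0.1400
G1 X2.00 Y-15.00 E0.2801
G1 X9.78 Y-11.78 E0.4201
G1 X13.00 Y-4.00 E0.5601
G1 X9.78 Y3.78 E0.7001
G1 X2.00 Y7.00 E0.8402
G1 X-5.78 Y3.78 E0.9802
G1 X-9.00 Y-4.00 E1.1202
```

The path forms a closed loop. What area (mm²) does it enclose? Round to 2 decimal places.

342.32 mm²

Apply the shoelace formula to the sequence of (X, Y) vertices; enclosed area = 342.32 mm².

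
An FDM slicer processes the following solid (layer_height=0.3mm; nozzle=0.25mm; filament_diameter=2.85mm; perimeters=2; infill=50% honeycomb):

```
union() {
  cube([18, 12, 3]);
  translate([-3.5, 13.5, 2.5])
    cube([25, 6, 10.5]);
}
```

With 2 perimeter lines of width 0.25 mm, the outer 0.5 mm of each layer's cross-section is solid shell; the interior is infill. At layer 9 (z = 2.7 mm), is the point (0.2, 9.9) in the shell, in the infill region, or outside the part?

At z = 2.7 mm: the cube (footprint 18×12) is included at this height; the cube at (-3.5, 13.5) (footprint 25×6) is included at this height; Combining (union): the 2 present regions are separate (no shared area or edge), so areas and boundary lengths simply add and each stays a separate island — 2 connected regions. Overall, the cross-section has 2 separate islands. The nearest boundary edge runs (0.00, 0.00)→(0.00, 12.00); distance from the point to it = 0.20 mm. (Shell/infill is judged within the island containing the point — the largest one.) The point is inside the cross-section, 0.20 mm from the nearest boundary — within the 0.5 mm shell band (2 × 0.25).

shell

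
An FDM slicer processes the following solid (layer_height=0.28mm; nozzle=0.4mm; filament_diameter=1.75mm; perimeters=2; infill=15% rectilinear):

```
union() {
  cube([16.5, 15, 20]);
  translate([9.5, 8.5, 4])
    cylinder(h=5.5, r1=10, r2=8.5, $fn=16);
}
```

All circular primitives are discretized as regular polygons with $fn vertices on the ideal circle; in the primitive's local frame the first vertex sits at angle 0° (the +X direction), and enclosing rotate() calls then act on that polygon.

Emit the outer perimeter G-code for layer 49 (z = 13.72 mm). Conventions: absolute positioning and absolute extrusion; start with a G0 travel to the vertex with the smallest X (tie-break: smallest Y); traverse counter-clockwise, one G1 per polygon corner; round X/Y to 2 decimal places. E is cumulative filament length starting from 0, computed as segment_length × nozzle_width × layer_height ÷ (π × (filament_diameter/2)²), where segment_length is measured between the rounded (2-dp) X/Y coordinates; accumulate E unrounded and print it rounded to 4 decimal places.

At z = 13.72 mm: the cube is present — its section is the full 16.5×15 rectangle; the cone at (9.5, 8.5) is absent (z outside [4, 9.5]); Merging all regions: only the 16.5×15 cube is present, so the union is just that shape — 1 connected region. The outline is a single polygon with 4 vertices. Extrusion per mm of travel: 0.4 × 0.28 / (π × 0.875²) = 0.046564. Accumulating E over each segment gives final E = 2.9335.

G0 X0.00 Y0.00 Z13.72
G1 X16.50 Y0.00 E0.7683
G1 X16.50 Y15.00 E1.4668
G1 X0.00 Y15.00 E2.2351
G1 X0.00 Y0.00 E2.9335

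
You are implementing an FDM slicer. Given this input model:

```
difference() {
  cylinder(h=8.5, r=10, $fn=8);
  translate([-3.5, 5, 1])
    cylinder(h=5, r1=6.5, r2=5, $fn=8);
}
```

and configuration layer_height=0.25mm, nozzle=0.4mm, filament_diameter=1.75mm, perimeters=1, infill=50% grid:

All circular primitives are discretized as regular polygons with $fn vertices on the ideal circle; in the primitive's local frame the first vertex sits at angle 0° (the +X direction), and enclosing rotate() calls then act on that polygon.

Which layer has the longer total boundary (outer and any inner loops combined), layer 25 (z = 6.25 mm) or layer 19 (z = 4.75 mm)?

layer 19 (z = 4.75 mm)

Layer 25 (z = 6.25): the r=10 cylinder gives a regular 8-gon of circumradius 10 (constant along its height) (perimeter = 2·8·10.000·sin(180°/8) = 61.23 mm); the cone at (-3.5, 5) is not intersected at this z (z outside [1, 6]); After the difference (first − rest): none of the subtracted shapes is present at this height, so the r=10 cylinder is unchanged — boundary = 61.23 mm. So its perimeter = 61.23 mm. Layer 19 (z = 4.75): the r=10 cylinder contributes a regular 8-gon of circumradius 10 (perimeter = 2·8·10.000·sin(180°/8) = 61.23 mm); the cone at (-3.5, 5) contributes a regular 8-gon of circumradius 5.375 (interpolated between r1=6.5 and r2=5 at t=0.750) (perimeter = 2·8·5.375·sin(180°/8) = 32.91 mm); Taking the first minus the rest: starting from the r=10 cylinder, the cone at (-3.5, 5) partially overlaps it — only the 69.66 mm² overlap (of its 81.72 mm²) is removed, clipping the outline — boundary = 72.56 mm. So its perimeter = 72.56 mm. Layer 19 is larger (72.56 vs 61.23 mm).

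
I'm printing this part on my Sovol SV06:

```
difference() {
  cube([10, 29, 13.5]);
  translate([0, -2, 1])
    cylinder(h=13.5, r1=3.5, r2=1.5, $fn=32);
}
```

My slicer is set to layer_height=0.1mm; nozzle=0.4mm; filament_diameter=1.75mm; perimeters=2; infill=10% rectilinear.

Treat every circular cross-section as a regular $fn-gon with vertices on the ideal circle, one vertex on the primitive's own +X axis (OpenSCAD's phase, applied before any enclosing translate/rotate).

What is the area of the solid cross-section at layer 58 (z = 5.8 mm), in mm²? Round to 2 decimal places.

288.96 mm²

At z = 5.8 mm: the cube is present — its section is the full 10×29 rectangle (area 290.00 mm²); the cone at (0, -2) (r1=3.5→r2=1.5) has section circumradius 2.789 here — a regular 32-gon (area = (32/2)·2.789²·sin(360°/32) = 24.28 mm²); Taking the first minus the rest: starting from the 10×29 cube (290.00 mm²), the cone at (0, -2) partially overlaps it — only the 1.04 mm² overlap (of its 24.28 mm²) is removed, clipping the outline — area = 288.96 mm². Overall, the cross-section is a single solid region. Net area = 288.96 mm².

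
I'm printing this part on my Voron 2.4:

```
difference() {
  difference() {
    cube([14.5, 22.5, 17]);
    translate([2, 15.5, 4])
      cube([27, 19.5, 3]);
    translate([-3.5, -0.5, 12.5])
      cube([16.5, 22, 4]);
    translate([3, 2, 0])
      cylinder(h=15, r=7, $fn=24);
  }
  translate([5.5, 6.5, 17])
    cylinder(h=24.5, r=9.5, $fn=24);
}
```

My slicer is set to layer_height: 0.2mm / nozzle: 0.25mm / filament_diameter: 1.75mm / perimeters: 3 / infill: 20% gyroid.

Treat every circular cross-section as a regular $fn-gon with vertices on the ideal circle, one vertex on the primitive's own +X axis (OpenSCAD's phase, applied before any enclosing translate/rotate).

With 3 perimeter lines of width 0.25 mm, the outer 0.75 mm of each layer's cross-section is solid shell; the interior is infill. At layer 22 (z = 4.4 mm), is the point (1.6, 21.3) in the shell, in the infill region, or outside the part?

At z = 4.4 mm: the cube (footprint 14.5×22.5) is included at this height; the 27×19.5 cube at (2, 15.5) contributes its full rectangle; the cube at (-3.5, -0.5) is absent (z outside [12.5, 16.5]); the r=7 cylinder at (3, 2) gives a regular 24-gon of circumradius 7 (constant along its height); After the difference (first − rest): starting from the 14.5×22.5 cube, the 27×19.5 cube at (2, 15.5) partially overlaps it — only the 87.50 mm² overlap (of its 526.50 mm²) is removed, clipping the outline; the r=7 cylinder at (3, 2) partially overlaps it — only the 77.99 mm² overlap (of its 152.19 mm²) is removed, clipping the outline — 1 connected region; the cylinder at (5.5, 6.5) is not intersected at this z (z outside [17, 41.5]); Subtracting the remaining from the first: none of the subtracted shapes is present at this height, so the result so far is unchanged — 1 connected region. Overall, the cross-section is a single solid region. The nearest boundary edge runs (2.00, 22.50)→(2.00, 15.50); distance from the point to it = 0.40 mm. The point is inside the cross-section, 0.40 mm from the nearest boundary — within the 0.75 mm shell band (3 × 0.25).

shell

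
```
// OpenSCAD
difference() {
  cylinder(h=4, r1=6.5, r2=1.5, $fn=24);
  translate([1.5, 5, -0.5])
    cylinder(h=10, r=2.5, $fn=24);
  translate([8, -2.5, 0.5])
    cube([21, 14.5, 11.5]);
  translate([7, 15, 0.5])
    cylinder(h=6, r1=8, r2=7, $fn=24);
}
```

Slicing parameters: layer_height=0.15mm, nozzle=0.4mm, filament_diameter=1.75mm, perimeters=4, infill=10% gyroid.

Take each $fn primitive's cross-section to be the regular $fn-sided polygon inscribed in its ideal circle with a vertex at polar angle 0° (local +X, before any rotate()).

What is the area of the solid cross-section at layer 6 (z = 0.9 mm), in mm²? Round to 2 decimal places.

At z = 0.9 mm: the cone contributes a regular 24-gon of circumradius 5.375 (interpolated between r1=6.5 and r2=1.5 at t=0.225) (area = (24/2)·5.375²·sin(360°/24) = 89.73 mm²); the cylinder at (1.5, 5): section is a regular 24-gon, circumradius r=2.5 (area = (24/2)·2.500²·sin(360°/24) = 19.41 mm²); the cube at (8, -2.5) is present — its section is the full 21×14.5 rectangle (area 304.50 mm²); the cone at (7, 15) contributes a regular 24-gon of circumradius 7.933 (interpolated between r1=8 and r2=7 at t=0.067) (area = (24/2)·7.933²·sin(360°/24) = 195.47 mm²); Taking the first minus the rest: starting from the cone (89.73 mm²), the r=2.5 cylinder at (1.5, 5) partially overlaps it — only the 9.34 mm² overlap (of its 19.41 mm²) is removed, clipping the outline; the 21×14.5 cube at (8, -2.5) misses the remaining region (no effect); the cone at (7, 15) misses the remaining region (no effect) — area = 80.39 mm². Overall, the cross-section is a single solid region. Net area = 80.39 mm².

80.39 mm²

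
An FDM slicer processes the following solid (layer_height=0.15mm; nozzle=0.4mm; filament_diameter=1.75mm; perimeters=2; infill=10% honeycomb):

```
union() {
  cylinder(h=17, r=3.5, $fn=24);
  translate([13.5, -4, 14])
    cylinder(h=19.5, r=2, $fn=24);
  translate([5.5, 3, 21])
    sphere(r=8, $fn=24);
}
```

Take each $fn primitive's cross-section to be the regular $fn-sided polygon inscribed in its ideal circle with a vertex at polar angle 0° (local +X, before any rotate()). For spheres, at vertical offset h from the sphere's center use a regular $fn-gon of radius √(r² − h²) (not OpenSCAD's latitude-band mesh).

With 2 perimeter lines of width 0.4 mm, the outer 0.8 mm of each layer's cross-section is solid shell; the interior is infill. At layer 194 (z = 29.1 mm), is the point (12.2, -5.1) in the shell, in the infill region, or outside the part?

At z = 29.1 mm: the cylinder does not reach this height (z outside [0, 17]); the cylinder at (13.5, -4): section is a regular 24-gon, circumradius r=2; the sphere at (5.5, 3) does not reach this height (|z−center|=8.100 > r=8); Taking the union: only the r=2 cylinder at (13.5, -4) is present, so the union is just that shape — 1 connected region. Overall, the cross-section is a single solid region. The nearest boundary edge runs (11.77, -5.00)→(12.09, -5.41); distance from the point to it = 0.28 mm. The point is inside the cross-section, 0.28 mm from the nearest boundary — within the 0.8 mm shell band (2 × 0.4).

shell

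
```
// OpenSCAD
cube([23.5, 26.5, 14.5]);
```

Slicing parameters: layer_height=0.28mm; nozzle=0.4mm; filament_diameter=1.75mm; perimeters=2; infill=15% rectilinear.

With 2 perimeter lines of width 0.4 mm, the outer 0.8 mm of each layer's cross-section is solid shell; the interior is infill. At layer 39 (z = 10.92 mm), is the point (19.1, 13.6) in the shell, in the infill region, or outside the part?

infill

At z = 10.92 mm: the cube (footprint 23.5×26.5) is included at this height. Overall, the cross-section is a single solid region. The nearest boundary edge runs (23.50, 0.00)→(23.50, 26.50); distance from the point to it = 4.40 mm. The point is inside the cross-section and 4.40 mm from the nearest boundary — more than the 0.8 mm shell width (2 × 0.4), so it's in the infill interior.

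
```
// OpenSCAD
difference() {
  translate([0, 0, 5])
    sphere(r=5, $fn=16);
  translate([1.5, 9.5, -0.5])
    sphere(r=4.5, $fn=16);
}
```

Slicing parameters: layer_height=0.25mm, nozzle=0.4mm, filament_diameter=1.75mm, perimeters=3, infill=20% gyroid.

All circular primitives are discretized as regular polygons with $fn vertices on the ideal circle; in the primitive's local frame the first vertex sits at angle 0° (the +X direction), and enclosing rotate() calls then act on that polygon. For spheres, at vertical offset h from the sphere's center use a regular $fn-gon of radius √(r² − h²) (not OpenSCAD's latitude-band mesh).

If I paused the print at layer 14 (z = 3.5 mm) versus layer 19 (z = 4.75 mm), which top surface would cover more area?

Layer 14 (z = 3.5): the sphere: section is a regular 16-gon, circumradius = √(r²−h²) = √(5²−1.5²) = 4.770 (area = (16/2)·4.770²·sin(360°/16) = 69.65 mm²); the r=4.5 sphere at (1.5, 9.5) slices to a regular 16-gon of circumradius 2.062 (√(r²−h²) with h=4 from center) (area = (16/2)·2.062²·sin(360°/16) = 13.01 mm²); After the difference (first − rest): starting from the r=5 sphere (69.65 mm²), the r=4.5 sphere at (1.5, 9.5) misses the remaining region (no effect) — area = 69.65 mm². So its area = 69.65 mm². Layer 19 (z = 4.75): the sphere: section is a regular 16-gon, circumradius = √(r²−h²) = √(5²−0.25²) = 4.994 (area = (16/2)·4.994²·sin(360°/16) = 76.35 mm²); the sphere at (1.5, 9.5) is not intersected at this z (|z−center|=5.250 > r=4.5); Subtracting the remaining from the first: none of the subtracted shapes is present at this height, so the r=5 sphere is unchanged — area = 76.35 mm². So its area = 76.35 mm². Layer 19 is larger (76.35 vs 69.65 mm²).

layer 19 (z = 4.75 mm)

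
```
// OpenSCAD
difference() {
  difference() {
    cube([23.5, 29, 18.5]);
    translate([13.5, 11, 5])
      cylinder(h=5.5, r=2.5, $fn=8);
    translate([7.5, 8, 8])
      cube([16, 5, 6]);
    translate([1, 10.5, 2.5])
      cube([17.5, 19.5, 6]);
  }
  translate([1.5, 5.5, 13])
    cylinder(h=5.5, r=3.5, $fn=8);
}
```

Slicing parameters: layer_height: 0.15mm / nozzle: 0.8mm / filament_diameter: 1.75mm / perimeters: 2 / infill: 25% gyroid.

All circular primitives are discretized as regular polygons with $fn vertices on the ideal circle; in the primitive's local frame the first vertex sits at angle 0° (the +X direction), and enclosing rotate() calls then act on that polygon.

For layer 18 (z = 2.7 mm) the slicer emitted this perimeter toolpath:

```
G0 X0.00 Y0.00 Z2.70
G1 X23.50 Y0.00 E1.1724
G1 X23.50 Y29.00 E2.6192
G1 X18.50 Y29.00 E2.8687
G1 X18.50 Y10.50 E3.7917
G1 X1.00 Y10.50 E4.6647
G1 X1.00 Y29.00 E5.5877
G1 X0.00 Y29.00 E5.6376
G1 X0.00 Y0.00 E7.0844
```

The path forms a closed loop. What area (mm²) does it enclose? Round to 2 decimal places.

357.75 mm²

Apply the shoelace formula to the sequence of (X, Y) vertices; enclosed area = 357.75 mm².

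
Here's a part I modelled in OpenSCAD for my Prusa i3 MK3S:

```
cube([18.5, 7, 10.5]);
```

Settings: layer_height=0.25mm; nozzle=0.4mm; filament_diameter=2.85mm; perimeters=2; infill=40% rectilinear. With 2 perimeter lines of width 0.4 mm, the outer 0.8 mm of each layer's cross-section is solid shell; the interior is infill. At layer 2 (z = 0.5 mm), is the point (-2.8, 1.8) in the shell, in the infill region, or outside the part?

outside

At z = 0.5 mm: the cube is present — its section is the full 18.5×7 rectangle. Overall, the cross-section is a single solid region. The nearest boundary edge runs (0.00, 7.00)→(0.00, 0.00); distance from the point to it = 2.80 mm. The point is not inside any of the regions above, so it lies outside the cross-section (2.80 mm from the nearest boundary).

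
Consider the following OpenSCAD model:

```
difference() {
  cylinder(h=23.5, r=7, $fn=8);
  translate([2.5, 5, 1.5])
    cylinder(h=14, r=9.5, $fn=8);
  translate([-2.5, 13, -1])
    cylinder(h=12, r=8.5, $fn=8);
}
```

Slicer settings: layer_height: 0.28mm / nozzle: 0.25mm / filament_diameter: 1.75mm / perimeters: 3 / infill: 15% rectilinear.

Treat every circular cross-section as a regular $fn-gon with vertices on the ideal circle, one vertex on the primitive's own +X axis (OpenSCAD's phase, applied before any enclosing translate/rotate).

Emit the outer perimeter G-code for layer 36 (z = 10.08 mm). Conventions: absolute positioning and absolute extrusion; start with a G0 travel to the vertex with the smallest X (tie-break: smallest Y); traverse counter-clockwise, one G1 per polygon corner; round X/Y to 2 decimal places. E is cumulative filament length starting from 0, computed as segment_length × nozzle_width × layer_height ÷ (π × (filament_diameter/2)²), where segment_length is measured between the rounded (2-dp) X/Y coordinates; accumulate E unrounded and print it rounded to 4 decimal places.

G0 X-7.00 Y0.00 Z10.08
G1 X-4.95 Y-4.95 E0.1559
G1 X0.00 Y-7.00 E0.3118
G1 X4.95 Y-4.95 E0.4678
G1 X5.68 Y-3.18 E0.5235
G1 X2.50 Y-4.50 E0.6237
G1 X-4.22 Y-1.72 E0.8353
G1 X-5.96 Y2.50 E0.9682
G1 X-7.00 Y0.00 E1.0470

At z = 10.08 mm: the r=7 cylinder gives a regular 8-gon of circumradius 7 (constant along its height); the r=9.5 cylinder at (2.5, 5) gives a regular 8-gon of circumradius 9.5 (constant along its height); the r=8.5 cylinder at (-2.5, 13) gives a regular 8-gon of circumradius 8.5 (constant along its height); Subtracting the remaining from the first: starting from the r=7 cylinder, the r=9.5 cylinder at (2.5, 5) partially overlaps it — only the 102.52 mm² overlap (of its 255.27 mm²) is removed, clipping the outline; the r=8.5 cylinder at (-2.5, 13) misses the remaining region (no effect) — 1 connected region. The outline is a single polygon with 8 vertices. Extrusion per mm of travel: 0.25 × 0.28 / (π × 0.875²) = 0.029103. Accumulating E over each segment gives final E = 1.0470.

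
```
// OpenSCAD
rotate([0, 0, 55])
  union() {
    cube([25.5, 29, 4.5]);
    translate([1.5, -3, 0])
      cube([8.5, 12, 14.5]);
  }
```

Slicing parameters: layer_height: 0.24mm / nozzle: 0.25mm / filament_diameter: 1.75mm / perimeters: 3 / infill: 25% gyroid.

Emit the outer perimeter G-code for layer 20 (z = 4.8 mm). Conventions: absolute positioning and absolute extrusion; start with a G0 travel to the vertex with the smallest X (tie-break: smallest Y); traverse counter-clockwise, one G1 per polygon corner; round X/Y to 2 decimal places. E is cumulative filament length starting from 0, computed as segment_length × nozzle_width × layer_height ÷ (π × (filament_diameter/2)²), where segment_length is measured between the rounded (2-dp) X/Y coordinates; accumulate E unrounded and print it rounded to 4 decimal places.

At z = 4.8 mm: the cube is not intersected at this z (z outside [0, 4.5]); the cube at (1.5, -3) (footprint 8.5×12) is included at this height; Taking the union: only the 8.5×12 cube at (1.5, -3) is present, so the union is just that shape — 1 connected region; (rotated 55° about Z; rotation is an isometry so areas/perimeters/island counts are preserved). The outline is a single polygon with 4 vertices. Extrusion per mm of travel: 0.25 × 0.24 / (π × 0.875²) = 0.024945. Accumulating E over each segment gives final E = 1.0224.

G0 X-6.51 Y6.39 Z4.80
G1 X3.32 Y-0.49 E0.2993
G1 X8.19 Y6.47 E0.5112
G1 X-1.64 Y13.35 E0.8105
G1 X-6.51 Y6.39 E1.0224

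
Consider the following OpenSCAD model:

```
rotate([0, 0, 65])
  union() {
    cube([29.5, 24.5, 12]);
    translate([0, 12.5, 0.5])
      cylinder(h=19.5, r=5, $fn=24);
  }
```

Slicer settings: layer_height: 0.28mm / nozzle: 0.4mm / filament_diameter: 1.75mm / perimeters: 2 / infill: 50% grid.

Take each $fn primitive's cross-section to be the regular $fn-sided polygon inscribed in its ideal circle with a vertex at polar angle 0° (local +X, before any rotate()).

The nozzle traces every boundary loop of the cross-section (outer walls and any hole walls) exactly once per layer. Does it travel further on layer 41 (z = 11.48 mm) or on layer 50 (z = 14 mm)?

Layer 41 (z = 11.48): the 29.5×24.5 cube contributes its full rectangle (perimeter 108.00 mm); the r=5 cylinder at (0, 12.5) contributes a regular 24-gon of circumradius 5 (perimeter = 2·24·5.000·sin(180°/24) = 31.33 mm); Taking the union: the regions partially overlap (shared area 38.82 mm²), so the edge portions inside another operand are dropped and the merged outline is re-measured after clipping — boundary = 113.66 mm; (whole slice rotated 65° about Z — lengths, areas and connectivity unchanged). So its perimeter = 113.66 mm. Layer 50 (z = 14): the cube is absent (z outside [0, 12]); the r=5 cylinder at (0, 12.5) contributes a regular 24-gon of circumradius 5 (perimeter = 2·24·5.000·sin(180°/24) = 31.33 mm); Combining (union): only the r=5 cylinder at (0, 12.5) is present, so the union is just that shape — boundary = 31.33 mm; (whole slice rotated 65° about Z — lengths, areas and connectivity unchanged). So its perimeter = 31.33 mm. Layer 41 is larger (113.66 vs 31.33 mm).

layer 41 (z = 11.48 mm)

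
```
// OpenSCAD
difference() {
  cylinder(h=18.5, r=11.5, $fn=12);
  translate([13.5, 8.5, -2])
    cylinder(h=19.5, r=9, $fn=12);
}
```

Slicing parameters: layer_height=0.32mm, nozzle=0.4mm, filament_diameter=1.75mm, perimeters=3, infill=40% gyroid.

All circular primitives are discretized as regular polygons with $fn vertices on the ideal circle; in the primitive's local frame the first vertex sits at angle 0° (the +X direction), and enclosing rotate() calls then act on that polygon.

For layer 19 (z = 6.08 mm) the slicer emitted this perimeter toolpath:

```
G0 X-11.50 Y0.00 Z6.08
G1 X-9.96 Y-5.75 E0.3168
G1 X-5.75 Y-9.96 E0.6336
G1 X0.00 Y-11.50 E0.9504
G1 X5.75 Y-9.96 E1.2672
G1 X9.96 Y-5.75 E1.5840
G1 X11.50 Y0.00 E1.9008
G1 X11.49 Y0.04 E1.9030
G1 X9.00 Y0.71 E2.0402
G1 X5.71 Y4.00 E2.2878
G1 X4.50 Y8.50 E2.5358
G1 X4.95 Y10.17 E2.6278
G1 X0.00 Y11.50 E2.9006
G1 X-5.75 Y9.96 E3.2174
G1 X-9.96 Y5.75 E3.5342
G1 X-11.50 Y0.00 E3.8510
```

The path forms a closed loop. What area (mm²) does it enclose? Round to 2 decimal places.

Apply the shoelace formula to the sequence of (X, Y) vertices; enclosed area = 363.26 mm².

363.26 mm²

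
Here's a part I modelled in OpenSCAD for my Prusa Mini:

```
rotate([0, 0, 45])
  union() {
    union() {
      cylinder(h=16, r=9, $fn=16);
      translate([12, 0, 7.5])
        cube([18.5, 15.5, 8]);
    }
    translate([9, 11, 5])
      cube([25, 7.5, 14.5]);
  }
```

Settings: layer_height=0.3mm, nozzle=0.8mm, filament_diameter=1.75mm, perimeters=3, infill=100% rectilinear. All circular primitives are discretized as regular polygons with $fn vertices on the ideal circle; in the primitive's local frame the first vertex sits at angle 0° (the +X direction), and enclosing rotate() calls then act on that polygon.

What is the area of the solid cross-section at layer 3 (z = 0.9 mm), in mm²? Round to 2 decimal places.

247.98 mm²

At z = 0.9 mm: the cylinder: section is a regular 16-gon, circumradius r=9 (area = (16/2)·9.000²·sin(360°/16) = 247.98 mm²); the cube at (12, 0) is not intersected at this z (z outside [7.5, 15.5]); Merging all regions: only the r=9 cylinder is present, so the union is just that shape — area = 247.98 mm²; the cube at (9, 11) does not reach this height (z outside [5, 19.5]); Taking the union: only that combined region is present, so the union is just that shape — area = 247.98 mm²; (rotated 45° about Z; rotation is an isometry so areas/perimeters/island counts are preserved). Overall, the cross-section is a single solid region. Net area = 247.98 mm².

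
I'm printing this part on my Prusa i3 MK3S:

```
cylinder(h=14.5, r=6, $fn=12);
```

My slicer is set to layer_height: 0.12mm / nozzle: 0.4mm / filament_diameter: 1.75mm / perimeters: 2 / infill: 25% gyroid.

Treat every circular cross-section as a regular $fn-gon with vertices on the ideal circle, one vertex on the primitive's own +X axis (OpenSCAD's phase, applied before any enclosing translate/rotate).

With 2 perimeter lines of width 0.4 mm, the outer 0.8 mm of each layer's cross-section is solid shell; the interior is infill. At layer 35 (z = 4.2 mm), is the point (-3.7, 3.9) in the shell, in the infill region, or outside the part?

shell

At z = 4.2 mm: the r=6 cylinder contributes a regular 12-gon of circumradius 6. Overall, the cross-section is a single solid region. The nearest boundary edge runs (-3.00, 5.20)→(-5.20, 3.00); distance from the point to it = 0.42 mm. The point is inside the cross-section, 0.42 mm from the nearest boundary — within the 0.8 mm shell band (2 × 0.4).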